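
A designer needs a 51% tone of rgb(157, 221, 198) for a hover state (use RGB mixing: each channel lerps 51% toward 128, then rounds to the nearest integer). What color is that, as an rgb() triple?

A 51% tone moves each channel 51% toward 128:
  R: 157 − 14.79 = 142.21 → 142
  G: 221 − 47.43 = 173.57 → 174
  B: 198 − 35.7 = 162.3 → 162

rgb(142, 174, 162)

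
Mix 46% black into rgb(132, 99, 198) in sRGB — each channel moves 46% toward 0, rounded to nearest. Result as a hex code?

#47356b

Lerp each channel 46% toward 0:
  R: 132 + 0.46×(0−132) = 132 − 60.72 = 71.28 → 71
  G: 99 − 45.54 = 53.46 → 53
  B: 198 + 0.46×(0−198) = 198 − 91.08 = 106.92 → 107
rgb(71, 53, 107) = #47356b.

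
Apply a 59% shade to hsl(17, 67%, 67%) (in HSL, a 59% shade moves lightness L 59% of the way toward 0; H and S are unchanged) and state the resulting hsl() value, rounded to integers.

hsl(17, 67%, 27%)

L moves 59% from 67 toward 0: 67 − 39.53 = 27.47 → 27.
H and S are unchanged.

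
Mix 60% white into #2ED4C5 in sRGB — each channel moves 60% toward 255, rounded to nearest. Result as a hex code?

#ABEEE8

#2ED4C5 is rgb(46, 212, 197).
Lerp each channel 60% toward 255:
  R: 46 + 125.4 = 171.4 → 171
  G: 212 + 0.6×(255−212) = 212 + 25.8 = 237.8 → 238
  B: 197 + 0.6×(255−197) = 197 + 34.8 = 231.8 → 232
rgb(171, 238, 232) = #ABEEE8.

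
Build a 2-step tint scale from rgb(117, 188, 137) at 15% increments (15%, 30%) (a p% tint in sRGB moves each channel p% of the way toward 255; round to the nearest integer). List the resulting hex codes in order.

15%: (117 + 20.7 = 137.7→138, 188 + 10.05 = 198.05→198, 137 + 17.7 = 154.7→155) → #8AC69B
30%: (117 + 41.4 = 158.4→158, 188 + 20.1 = 208.1→208, 137 + 35.4 = 172.4→172) → #9ED0AC

#8AC69B, #9ED0AC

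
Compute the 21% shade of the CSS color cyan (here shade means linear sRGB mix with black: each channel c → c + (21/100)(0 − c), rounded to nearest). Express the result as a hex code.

CSS cyan is rgb(0, 255, 255).
Lerp each channel 21% toward 0:
  R: 0 + 0.21×(0−0) = 0 + 0 = 0 → 0
  G: 255 + 0.21×(0−255) = 255 − 53.55 = 201.45 → 201
  B: 255 + 0.21×(0−255) = 255 − 53.55 = 201.45 → 201
rgb(0, 201, 201) = #00C9C9.

#00C9C9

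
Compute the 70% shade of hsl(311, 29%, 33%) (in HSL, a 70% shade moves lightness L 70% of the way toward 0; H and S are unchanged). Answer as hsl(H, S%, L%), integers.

L moves 70% from 33 toward 0: 33 − 23.1 = 9.9 → 10.
H and S are unchanged.

hsl(311, 29%, 10%)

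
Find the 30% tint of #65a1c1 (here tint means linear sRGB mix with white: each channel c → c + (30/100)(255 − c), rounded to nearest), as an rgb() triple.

#65a1c1 is rgb(101, 161, 193).
A 30% tint moves each channel 30% toward 255:
  R: 101 + 0.3×(255−101) = 101 + 46.2 = 147.2 → 147
  G: 161 + 28.2 = 189.2 → 189
  B: 193 + 18.6 = 211.6 → 212

rgb(147, 189, 212)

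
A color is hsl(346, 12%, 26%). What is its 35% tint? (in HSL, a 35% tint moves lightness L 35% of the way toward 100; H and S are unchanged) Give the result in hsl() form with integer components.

hsl(346, 12%, 52%)

L moves 35% from 26 toward 100: 26 + 25.9 = 51.9 → 52.
H and S are unchanged.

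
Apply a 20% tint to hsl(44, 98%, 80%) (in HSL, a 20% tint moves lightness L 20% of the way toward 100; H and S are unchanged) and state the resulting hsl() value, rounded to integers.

hsl(44, 98%, 84%)

L moves 20% from 80 toward 100: 80 + 4 = 84 → 84.
H and S are unchanged.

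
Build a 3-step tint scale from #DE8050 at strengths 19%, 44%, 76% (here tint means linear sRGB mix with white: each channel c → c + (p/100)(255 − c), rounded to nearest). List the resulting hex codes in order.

#DE8050 is rgb(222, 128, 80).
19%: (222 + 6.27 = 228.27→228, 128 + 24.13 = 152.13→152, 80 + 33.25 = 113.25→113) → #E49871
44%: (222 + 14.52 = 236.52→237, 128 + 55.88 = 183.88→184, 80 + 77 = 157→157) → #EDB89D
76%: (222 + 25.08 = 247.08→247, 128 + 96.52 = 224.52→225, 80 + 133 = 213→213) → #F7E1D5

#E49871, #EDB89D, #F7E1D5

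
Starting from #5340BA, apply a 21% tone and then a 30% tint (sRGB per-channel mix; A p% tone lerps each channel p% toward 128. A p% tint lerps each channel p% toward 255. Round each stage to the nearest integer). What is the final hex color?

#8D82C6

#5340BA is rgb(83, 64, 186).
A 21% tone moves each channel 21% toward 128:
  R: 83 + 0.21×(128−83) = 83 + 9.45 = 92.45 → 92
  G: 64 + 0.21×(128−64) = 64 + 13.44 = 77.44 → 77
  B: 186 + 0.21×(128−186) = 186 − 12.18 = 173.82 → 174
After the tone: rgb(92, 77, 174) = #5C4DAE.
A 30% tint moves each channel 30% toward 255:
  R: 92 + 0.3×(255−92) = 92 + 48.9 = 140.9 → 141
  G: 77 + 0.3×(255−77) = 77 + 53.4 = 130.4 → 130
  B: 174 + 24.3 = 198.3 → 198
rgb(141, 130, 198) = #8D82C6.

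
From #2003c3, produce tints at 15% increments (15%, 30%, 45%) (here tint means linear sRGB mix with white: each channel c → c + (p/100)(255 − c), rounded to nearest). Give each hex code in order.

#4129cc, #634fd5, #8474de

#2003c3 is rgb(32, 3, 195).
15%: (32 + 33.45 = 65.45→65, 3 + 37.8 = 40.8→41, 195 + 9 = 204→204) → #4129cc
30%: (32 + 66.9 = 98.9→99, 3 + 75.6 = 78.6→79, 195 + 18 = 213→213) → #634fd5
45%: (32 + 100.35 = 132.35→132, 3 + 113.4 = 116.4→116, 195 + 27 = 222→222) → #8474de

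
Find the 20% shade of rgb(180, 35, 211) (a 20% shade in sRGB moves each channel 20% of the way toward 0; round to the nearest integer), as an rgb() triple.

Lerp each channel 20% toward 0:
  R: 180 − 36 = 144 → 144
  G: 35 + 0.2×(0−35) = 35 − 7 = 28 → 28
  B: 211 − 42.2 = 168.8 → 169

rgb(144, 28, 169)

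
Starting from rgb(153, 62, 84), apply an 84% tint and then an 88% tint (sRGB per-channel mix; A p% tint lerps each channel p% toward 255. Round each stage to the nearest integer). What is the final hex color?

#fdfbfc

Per channel, c → c + 0.84(255 − c):
  R: 153 + 0.84×(255−153) = 153 + 85.68 = 238.68 → 239
  G: 62 + 0.84×(255−62) = 62 + 162.12 = 224.12 → 224
  B: 84 + 0.84×(255−84) = 84 + 143.64 = 227.64 → 228
After the tint: rgb(239, 224, 228) = #efe0e4.
Lerp each channel 88% toward 255:
  R: 239 + 0.88×(255−239) = 239 + 14.08 = 253.08 → 253
  G: 224 + 0.88×(255−224) = 224 + 27.28 = 251.28 → 251
  B: 228 + 0.88×(255−228) = 228 + 23.76 = 251.76 → 252
rgb(253, 251, 252) = #fdfbfc.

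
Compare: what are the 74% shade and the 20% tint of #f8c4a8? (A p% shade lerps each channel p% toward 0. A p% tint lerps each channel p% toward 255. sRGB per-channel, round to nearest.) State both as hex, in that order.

#40332c, #f9d0b9

#f8c4a8 is rgb(248, 196, 168).
74% shade:
  R: 248 + 0.74×(0−248) = 248 − 183.52 = 64.48 → 64
  G: 196 − 145.04 = 50.96 → 51
  B: 168 − 124.32 = 43.68 → 44
  → #40332c
20% tint:
  R: 248 + 0.2×(255−248) = 248 + 1.4 = 249.4 → 249
  G: 196 + 0.2×(255−196) = 196 + 11.8 = 207.8 → 208
  B: 168 + 17.4 = 185.4 → 185
  → #f9d0b9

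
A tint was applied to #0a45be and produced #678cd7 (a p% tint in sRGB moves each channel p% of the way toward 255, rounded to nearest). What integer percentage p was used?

38%

#0a45be is rgb(10, 69, 190); #678cd7 is rgb(103, 140, 215).
On the R channel (widest range): 103 ≈ 10 + (p/100)(255 − 10), so p ≈ 100×(103 − 10)/(255 − 10) = 9300/245 = 37.96.
p = 38 reproduces all three channels after rounding.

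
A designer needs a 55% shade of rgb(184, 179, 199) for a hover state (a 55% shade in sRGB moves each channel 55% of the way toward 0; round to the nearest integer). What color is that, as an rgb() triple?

rgb(83, 81, 90)

Lerp each channel 55% toward 0:
  R: 184 − 101.2 = 82.8 → 83
  G: 179 − 98.45 = 80.55 → 81
  B: 199 + 0.55×(0−199) = 199 − 109.45 = 89.55 → 90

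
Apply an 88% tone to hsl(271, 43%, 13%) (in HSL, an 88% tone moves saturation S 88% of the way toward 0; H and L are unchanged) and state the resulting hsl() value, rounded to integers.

S moves 88% from 43 toward 0: 43 − 37.84 = 5.16 → 5.
H and L are unchanged.

hsl(271, 5%, 13%)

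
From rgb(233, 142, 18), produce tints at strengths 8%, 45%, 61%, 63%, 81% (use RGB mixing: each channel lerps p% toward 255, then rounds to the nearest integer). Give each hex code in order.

#EB9725, #F3C17D, #F6D3A3, #F7D5A7, #FBEAD2

8%: (233 + 1.76 = 234.76→235, 142 + 9.04 = 151.04→151, 18 + 18.96 = 36.96→37) → #EB9725
45%: (233 + 9.9 = 242.9→243, 142 + 50.85 = 192.85→193, 18 + 106.65 = 124.65→125) → #F3C17D
61%: (233 + 13.42 = 246.42→246, 142 + 68.93 = 210.93→211, 18 + 144.57 = 162.57→163) → #F6D3A3
63%: (233 + 13.86 = 246.86→247, 142 + 71.19 = 213.19→213, 18 + 149.31 = 167.31→167) → #F7D5A7
81%: (233 + 17.82 = 250.82→251, 142 + 91.53 = 233.53→234, 18 + 191.97 = 209.97→210) → #FBEAD2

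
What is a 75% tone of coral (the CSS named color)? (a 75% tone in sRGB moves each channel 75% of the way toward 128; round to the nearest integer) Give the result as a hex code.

#A08074

CSS coral is rgb(255, 127, 80).
A 75% tone moves each channel 75% toward 128:
  R: 255 − 95.25 = 159.75 → 160
  G: 127 + 0.75×(128−127) = 127 + 0.75 = 127.75 → 128
  B: 80 + 0.75×(128−80) = 80 + 36 = 116 → 116
rgb(160, 128, 116) = #A08074.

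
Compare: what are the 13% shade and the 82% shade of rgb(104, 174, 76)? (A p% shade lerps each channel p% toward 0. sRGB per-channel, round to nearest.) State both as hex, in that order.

#5a9742, #131f0e

13% shade:
  R: 104 − 13.52 = 90.48 → 90
  G: 174 + 0.13×(0−174) = 174 − 22.62 = 151.38 → 151
  B: 76 − 9.88 = 66.12 → 66
  → #5a9742
82% shade:
  R: 104 + 0.82×(0−104) = 104 − 85.28 = 18.72 → 19
  G: 174 + 0.82×(0−174) = 174 − 142.68 = 31.32 → 31
  B: 76 − 62.32 = 13.68 → 14
  → #131f0e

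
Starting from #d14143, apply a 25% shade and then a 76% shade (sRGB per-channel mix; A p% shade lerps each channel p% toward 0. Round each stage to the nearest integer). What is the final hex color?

#260c0c

#d14143 is rgb(209, 65, 67).
Lerp each channel 25% toward 0:
  R: 209 + 0.25×(0−209) = 209 − 52.25 = 156.75 → 157
  G: 65 + 0.25×(0−65) = 65 − 16.25 = 48.75 → 49
  B: 67 − 16.75 = 50.25 → 50
After the shade: rgb(157, 49, 50) = #9d3132.
Per channel, c → c + 0.76(0 − c):
  R: 157 − 119.32 = 37.68 → 38
  G: 49 − 37.24 = 11.76 → 12
  B: 50 + 0.76×(0−50) = 50 − 38 = 12 → 12
rgb(38, 12, 12) = #260c0c.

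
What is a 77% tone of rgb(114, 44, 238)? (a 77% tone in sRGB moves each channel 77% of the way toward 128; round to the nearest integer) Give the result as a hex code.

Lerp each channel 77% toward 128:
  R: 114 + 10.78 = 124.78 → 125
  G: 44 + 0.77×(128−44) = 44 + 64.68 = 108.68 → 109
  B: 238 − 84.7 = 153.3 → 153
rgb(125, 109, 153) = #7D6D99.

#7D6D99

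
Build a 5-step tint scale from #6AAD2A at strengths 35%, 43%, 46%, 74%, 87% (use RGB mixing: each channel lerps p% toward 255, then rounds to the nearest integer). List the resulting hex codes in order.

#6AAD2A is rgb(106, 173, 42).
35%: (106 + 52.15 = 158.15→158, 173 + 28.7 = 201.7→202, 42 + 74.55 = 116.55→117) → #9ECA75
43%: (106 + 64.07 = 170.07→170, 173 + 35.26 = 208.26→208, 42 + 91.59 = 133.59→134) → #AAD086
46%: (106 + 68.54 = 174.54→175, 173 + 37.72 = 210.72→211, 42 + 97.98 = 139.98→140) → #AFD38C
74%: (106 + 110.26 = 216.26→216, 173 + 60.68 = 233.68→234, 42 + 157.62 = 199.62→200) → #D8EAC8
87%: (106 + 129.63 = 235.63→236, 173 + 71.34 = 244.34→244, 42 + 185.31 = 227.31→227) → #ECF4E3

#9ECA75, #AAD086, #AFD38C, #D8EAC8, #ECF4E3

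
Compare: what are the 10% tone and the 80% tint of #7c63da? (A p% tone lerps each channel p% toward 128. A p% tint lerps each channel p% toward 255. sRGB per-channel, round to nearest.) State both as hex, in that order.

#7c66d1, #e5e0f8

#7c63da is rgb(124, 99, 218).
10% tone:
  R: 124 + 0.1×(128−124) = 124 + 0.4 = 124.4 → 124
  G: 99 + 0.1×(128−99) = 99 + 2.9 = 101.9 → 102
  B: 218 + 0.1×(128−218) = 218 − 9 = 209 → 209
  → #7c66d1
80% tint:
  R: 124 + 104.8 = 228.8 → 229
  G: 99 + 0.8×(255−99) = 99 + 124.8 = 223.8 → 224
  B: 218 + 0.8×(255−218) = 218 + 29.6 = 247.6 → 248
  → #e5e0f8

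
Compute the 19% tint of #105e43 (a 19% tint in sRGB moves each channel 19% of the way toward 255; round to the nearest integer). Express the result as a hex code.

#105e43 is rgb(16, 94, 67).
Per channel, c → c + 0.19(255 − c):
  R: 16 + 45.41 = 61.41 → 61
  G: 94 + 0.19×(255−94) = 94 + 30.59 = 124.59 → 125
  B: 67 + 0.19×(255−67) = 67 + 35.72 = 102.72 → 103
rgb(61, 125, 103) = #3d7d67.

#3d7d67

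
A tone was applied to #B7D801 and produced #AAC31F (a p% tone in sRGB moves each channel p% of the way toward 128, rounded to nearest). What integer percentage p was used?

#B7D801 is rgb(183, 216, 1); #AAC31F is rgb(170, 195, 31).
On the B channel (widest range): 31 ≈ 1 + (p/100)(128 − 1), so p ≈ 100×(31 − 1)/(128 − 1) = 3000/127 = 23.62.
p = 24 reproduces all three channels after rounding.

24%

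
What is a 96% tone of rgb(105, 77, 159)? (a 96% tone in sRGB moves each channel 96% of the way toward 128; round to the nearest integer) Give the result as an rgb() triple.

rgb(127, 126, 129)

Per channel, c → c + 0.96(128 − c):
  R: 105 + 22.08 = 127.08 → 127
  G: 77 + 0.96×(128−77) = 77 + 48.96 = 125.96 → 126
  B: 159 + 0.96×(128−159) = 159 − 29.76 = 129.24 → 129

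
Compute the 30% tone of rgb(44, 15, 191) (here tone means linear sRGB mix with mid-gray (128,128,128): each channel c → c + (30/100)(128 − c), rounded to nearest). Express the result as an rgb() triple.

Lerp each channel 30% toward 128:
  R: 44 + 0.3×(128−44) = 44 + 25.2 = 69.2 → 69
  G: 15 + 0.3×(128−15) = 15 + 33.9 = 48.9 → 49
  B: 191 + 0.3×(128−191) = 191 − 18.9 = 172.1 → 172

rgb(69, 49, 172)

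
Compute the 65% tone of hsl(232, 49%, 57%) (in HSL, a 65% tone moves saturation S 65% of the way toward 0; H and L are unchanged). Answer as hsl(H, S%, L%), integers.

S moves 65% from 49 toward 0: 49 − 31.85 = 17.15 → 17.
H and L are unchanged.

hsl(232, 17%, 57%)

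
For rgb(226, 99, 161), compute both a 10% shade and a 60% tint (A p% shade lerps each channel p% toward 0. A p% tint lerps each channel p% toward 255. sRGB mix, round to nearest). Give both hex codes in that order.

10% shade:
  R: 226 + 0.1×(0−226) = 226 − 22.6 = 203.4 → 203
  G: 99 + 0.1×(0−99) = 99 − 9.9 = 89.1 → 89
  B: 161 − 16.1 = 144.9 → 145
  → #cb5991
60% tint:
  R: 226 + 17.4 = 243.4 → 243
  G: 99 + 0.6×(255−99) = 99 + 93.6 = 192.6 → 193
  B: 161 + 0.6×(255−161) = 161 + 56.4 = 217.4 → 217
  → #f3c1d9

#cb5991, #f3c1d9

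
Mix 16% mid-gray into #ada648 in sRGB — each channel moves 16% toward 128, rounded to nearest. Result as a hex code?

#ada648 is rgb(173, 166, 72).
Per channel, c → c + 0.16(128 − c):
  R: 173 + 0.16×(128−173) = 173 − 7.2 = 165.8 → 166
  G: 166 + 0.16×(128−166) = 166 − 6.08 = 159.92 → 160
  B: 72 + 0.16×(128−72) = 72 + 8.96 = 80.96 → 81
rgb(166, 160, 81) = #a6a051.

#a6a051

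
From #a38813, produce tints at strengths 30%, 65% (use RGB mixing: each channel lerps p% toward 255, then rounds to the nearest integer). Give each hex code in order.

#bfac5a, #dfd5ac

#a38813 is rgb(163, 136, 19).
30%: (163 + 27.6 = 190.6→191, 136 + 35.7 = 171.7→172, 19 + 70.8 = 89.8→90) → #bfac5a
65%: (163 + 59.8 = 222.8→223, 136 + 77.35 = 213.35→213, 19 + 153.4 = 172.4→172) → #dfd5ac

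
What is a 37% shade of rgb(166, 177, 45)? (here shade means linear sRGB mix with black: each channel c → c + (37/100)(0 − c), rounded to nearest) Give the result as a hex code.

Per channel, c → c + 0.37(0 − c):
  R: 166 + 0.37×(0−166) = 166 − 61.42 = 104.58 → 105
  G: 177 + 0.37×(0−177) = 177 − 65.49 = 111.51 → 112
  B: 45 − 16.65 = 28.35 → 28
rgb(105, 112, 28) = #69701C.

#69701C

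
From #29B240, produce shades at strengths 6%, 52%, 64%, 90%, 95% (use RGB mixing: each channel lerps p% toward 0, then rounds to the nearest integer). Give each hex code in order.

#27A73C, #14551F, #0F4017, #041206, #020903

#29B240 is rgb(41, 178, 64).
6%: (41 − 2.46 = 38.54→39, 178 − 10.68 = 167.32→167, 64 − 3.84 = 60.16→60) → #27A73C
52%: (41 − 21.32 = 19.68→20, 178 − 92.56 = 85.44→85, 64 − 33.28 = 30.72→31) → #14551F
64%: (41 − 26.24 = 14.76→15, 178 − 113.92 = 64.08→64, 64 − 40.96 = 23.04→23) → #0F4017
90%: (41 − 36.9 = 4.1→4, 178 − 160.2 = 17.8→18, 64 − 57.6 = 6.4→6) → #041206
95%: (41 − 38.95 = 2.05→2, 178 − 169.1 = 8.9→9, 64 − 60.8 = 3.2→3) → #020903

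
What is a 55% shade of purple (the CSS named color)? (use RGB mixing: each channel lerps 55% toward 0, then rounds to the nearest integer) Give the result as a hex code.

#3a003a

CSS purple is rgb(128, 0, 128).
Per channel, c → c + 0.55(0 − c):
  R: 128 − 70.4 = 57.6 → 58
  G: 0 + 0.55×(0−0) = 0 + 0 = 0 → 0
  B: 128 − 70.4 = 57.6 → 58
rgb(58, 0, 58) = #3a003a.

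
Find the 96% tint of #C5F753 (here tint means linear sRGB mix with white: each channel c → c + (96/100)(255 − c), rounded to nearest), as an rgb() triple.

rgb(253, 255, 248)

#C5F753 is rgb(197, 247, 83).
A 96% tint moves each channel 96% toward 255:
  R: 197 + 0.96×(255−197) = 197 + 55.68 = 252.68 → 253
  G: 247 + 7.68 = 254.68 → 255
  B: 83 + 165.12 = 248.12 → 248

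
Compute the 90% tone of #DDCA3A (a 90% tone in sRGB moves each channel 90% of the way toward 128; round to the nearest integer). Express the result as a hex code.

#898779

#DDCA3A is rgb(221, 202, 58).
Lerp each channel 90% toward 128:
  R: 221 + 0.9×(128−221) = 221 − 83.7 = 137.3 → 137
  G: 202 − 66.6 = 135.4 → 135
  B: 58 + 0.9×(128−58) = 58 + 63 = 121 → 121
rgb(137, 135, 121) = #898779.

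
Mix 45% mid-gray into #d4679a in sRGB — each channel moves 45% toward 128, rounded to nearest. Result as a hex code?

#d4679a is rgb(212, 103, 154).
Per channel, c → c + 0.45(128 − c):
  R: 212 − 37.8 = 174.2 → 174
  G: 103 + 0.45×(128−103) = 103 + 11.25 = 114.25 → 114
  B: 154 + 0.45×(128−154) = 154 − 11.7 = 142.3 → 142
rgb(174, 114, 142) = #ae728e.

#ae728e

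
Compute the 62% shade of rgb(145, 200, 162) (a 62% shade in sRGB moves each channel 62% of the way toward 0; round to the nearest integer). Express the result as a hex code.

#374c3e

Lerp each channel 62% toward 0:
  R: 145 − 89.9 = 55.1 → 55
  G: 200 + 0.62×(0−200) = 200 − 124 = 76 → 76
  B: 162 − 100.44 = 61.56 → 62
rgb(55, 76, 62) = #374c3e.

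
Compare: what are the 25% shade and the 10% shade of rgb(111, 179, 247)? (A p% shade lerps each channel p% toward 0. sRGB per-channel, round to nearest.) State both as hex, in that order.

25% shade:
  R: 111 + 0.25×(0−111) = 111 − 27.75 = 83.25 → 83
  G: 179 − 44.75 = 134.25 → 134
  B: 247 + 0.25×(0−247) = 247 − 61.75 = 185.25 → 185
  → #5386b9
10% shade:
  R: 111 + 0.1×(0−111) = 111 − 11.1 = 99.9 → 100
  G: 179 − 17.9 = 161.1 → 161
  B: 247 + 0.1×(0−247) = 247 − 24.7 = 222.3 → 222
  → #64a1de

#5386b9, #64a1de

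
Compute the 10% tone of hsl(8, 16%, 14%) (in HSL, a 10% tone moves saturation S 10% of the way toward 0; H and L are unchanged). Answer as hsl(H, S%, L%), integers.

S moves 10% from 16 toward 0: 16 − 1.6 = 14.4 → 14.
H and L are unchanged.

hsl(8, 14%, 14%)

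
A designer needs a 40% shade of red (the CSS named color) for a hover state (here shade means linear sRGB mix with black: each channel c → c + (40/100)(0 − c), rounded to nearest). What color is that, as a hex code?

#990000

CSS red is rgb(255, 0, 0).
Lerp each channel 40% toward 0:
  R: 255 + 0.4×(0−255) = 255 − 102 = 153 → 153
  G: 0 + 0.4×(0−0) = 0 + 0 = 0 → 0
  B: 0 + 0.4×(0−0) = 0 + 0 = 0 → 0
rgb(153, 0, 0) = #990000.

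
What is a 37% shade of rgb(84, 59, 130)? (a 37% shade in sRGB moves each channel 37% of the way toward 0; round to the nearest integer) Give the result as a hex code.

#352552

A 37% shade moves each channel 37% toward 0:
  R: 84 − 31.08 = 52.92 → 53
  G: 59 + 0.37×(0−59) = 59 − 21.83 = 37.17 → 37
  B: 130 + 0.37×(0−130) = 130 − 48.1 = 81.9 → 82
rgb(53, 37, 82) = #352552.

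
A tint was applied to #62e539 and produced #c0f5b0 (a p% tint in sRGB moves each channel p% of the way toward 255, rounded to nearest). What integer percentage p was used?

60%

#62e539 is rgb(98, 229, 57); #c0f5b0 is rgb(192, 245, 176).
On the B channel (widest range): 176 ≈ 57 + (p/100)(255 − 57), so p ≈ 100×(176 − 57)/(255 − 57) = 11900/198 = 60.10.
p = 60 reproduces all three channels after rounding.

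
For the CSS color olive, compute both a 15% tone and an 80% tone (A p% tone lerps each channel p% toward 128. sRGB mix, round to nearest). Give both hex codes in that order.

#808013, #808066

CSS olive is rgb(128, 128, 0).
15% tone:
  R: 128 + 0 = 128 → 128
  G: 128 + 0 = 128 → 128
  B: 0 + 0.15×(128−0) = 0 + 19.2 = 19.2 → 19
  → #808013
80% tone:
  R: 128 + 0 = 128 → 128
  G: 128 + 0 = 128 → 128
  B: 0 + 102.4 = 102.4 → 102
  → #808066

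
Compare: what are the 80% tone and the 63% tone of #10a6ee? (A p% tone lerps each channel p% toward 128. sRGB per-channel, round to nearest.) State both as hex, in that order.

#6a8896, #578ea9

#10a6ee is rgb(16, 166, 238).
80% tone:
  R: 16 + 0.8×(128−16) = 16 + 89.6 = 105.6 → 106
  G: 166 + 0.8×(128−166) = 166 − 30.4 = 135.6 → 136
  B: 238 + 0.8×(128−238) = 238 − 88 = 150 → 150
  → #6a8896
63% tone:
  R: 16 + 0.63×(128−16) = 16 + 70.56 = 86.56 → 87
  G: 166 − 23.94 = 142.06 → 142
  B: 238 + 0.63×(128−238) = 238 − 69.3 = 168.7 → 169
  → #578ea9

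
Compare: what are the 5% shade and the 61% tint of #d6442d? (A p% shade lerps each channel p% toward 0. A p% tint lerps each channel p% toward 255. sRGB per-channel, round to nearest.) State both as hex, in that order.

#d6442d is rgb(214, 68, 45).
5% shade:
  R: 214 − 10.7 = 203.3 → 203
  G: 68 + 0.05×(0−68) = 68 − 3.4 = 64.6 → 65
  B: 45 + 0.05×(0−45) = 45 − 2.25 = 42.75 → 43
  → #cb412b
61% tint:
  R: 214 + 0.61×(255−214) = 214 + 25.01 = 239.01 → 239
  G: 68 + 114.07 = 182.07 → 182
  B: 45 + 128.1 = 173.1 → 173
  → #efb6ad

#cb412b, #efb6ad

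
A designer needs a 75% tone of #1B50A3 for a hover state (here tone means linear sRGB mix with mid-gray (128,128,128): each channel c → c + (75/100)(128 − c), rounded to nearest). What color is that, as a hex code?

#1B50A3 is rgb(27, 80, 163).
Per channel, c → c + 0.75(128 − c):
  R: 27 + 75.75 = 102.75 → 103
  G: 80 + 36 = 116 → 116
  B: 163 − 26.25 = 136.75 → 137
rgb(103, 116, 137) = #677489.

#677489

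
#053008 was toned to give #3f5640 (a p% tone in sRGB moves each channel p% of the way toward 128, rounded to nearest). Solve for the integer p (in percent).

#053008 is rgb(5, 48, 8); #3f5640 is rgb(63, 86, 64).
On the R channel (widest range): 63 ≈ 5 + (p/100)(128 − 5), so p ≈ 100×(63 − 5)/(128 − 5) = 5800/123 = 47.15.
p = 47 reproduces all three channels after rounding.

47%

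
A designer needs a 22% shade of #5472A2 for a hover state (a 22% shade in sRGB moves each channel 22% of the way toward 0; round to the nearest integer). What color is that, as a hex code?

#42597E

#5472A2 is rgb(84, 114, 162).
A 22% shade moves each channel 22% toward 0:
  R: 84 + 0.22×(0−84) = 84 − 18.48 = 65.52 → 66
  G: 114 + 0.22×(0−114) = 114 − 25.08 = 88.92 → 89
  B: 162 + 0.22×(0−162) = 162 − 35.64 = 126.36 → 126
rgb(66, 89, 126) = #42597E.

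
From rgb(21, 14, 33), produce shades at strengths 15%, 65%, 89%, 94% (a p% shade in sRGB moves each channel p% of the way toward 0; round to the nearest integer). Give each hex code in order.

#120C1C, #07050C, #020204, #010102

15%: (21 − 3.15 = 17.85→18, 14 − 2.1 = 11.9→12, 33 − 4.95 = 28.05→28) → #120C1C
65%: (21 − 13.65 = 7.35→7, 14 − 9.1 = 4.9→5, 33 − 21.45 = 11.55→12) → #07050C
89%: (21 − 18.69 = 2.31→2, 14 − 12.46 = 1.54→2, 33 − 29.37 = 3.63→4) → #020204
94%: (21 − 19.74 = 1.26→1, 14 − 13.16 = 0.84→1, 33 − 31.02 = 1.98→2) → #010102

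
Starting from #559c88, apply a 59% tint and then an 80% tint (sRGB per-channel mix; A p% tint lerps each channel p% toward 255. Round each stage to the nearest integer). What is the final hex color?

#f1f7f5

#559c88 is rgb(85, 156, 136).
Lerp each channel 59% toward 255:
  R: 85 + 0.59×(255−85) = 85 + 100.3 = 185.3 → 185
  G: 156 + 0.59×(255−156) = 156 + 58.41 = 214.41 → 214
  B: 136 + 0.59×(255−136) = 136 + 70.21 = 206.21 → 206
After the tint: rgb(185, 214, 206) = #b9d6ce.
Lerp each channel 80% toward 255:
  R: 185 + 56 = 241 → 241
  G: 214 + 32.8 = 246.8 → 247
  B: 206 + 39.2 = 245.2 → 245
rgb(241, 247, 245) = #f1f7f5.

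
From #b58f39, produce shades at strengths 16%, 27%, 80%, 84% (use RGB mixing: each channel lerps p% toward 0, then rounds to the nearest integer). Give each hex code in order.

#987830, #84682a, #241d0b, #1d1709

#b58f39 is rgb(181, 143, 57).
16%: (181 − 28.96 = 152.04→152, 143 − 22.88 = 120.12→120, 57 − 9.12 = 47.88→48) → #987830
27%: (181 − 48.87 = 132.13→132, 143 − 38.61 = 104.39→104, 57 − 15.39 = 41.61→42) → #84682a
80%: (181 − 144.8 = 36.2→36, 143 − 114.4 = 28.6→29, 57 − 45.6 = 11.4→11) → #241d0b
84%: (181 − 152.04 = 28.96→29, 143 − 120.12 = 22.88→23, 57 − 47.88 = 9.12→9) → #1d1709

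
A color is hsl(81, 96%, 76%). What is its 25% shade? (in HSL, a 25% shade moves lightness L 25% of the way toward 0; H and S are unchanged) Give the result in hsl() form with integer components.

L moves 25% from 76 toward 0: 76 − 19 = 57 → 57.
H and S are unchanged.

hsl(81, 96%, 57%)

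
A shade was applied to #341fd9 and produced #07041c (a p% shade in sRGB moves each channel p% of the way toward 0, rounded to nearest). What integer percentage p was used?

87%

#341fd9 is rgb(52, 31, 217); #07041c is rgb(7, 4, 28).
On the B channel (widest range): 28 ≈ 217 + (p/100)(0 − 217), so p ≈ 100×(28 − 217)/(0 − 217) = -18900/-217 = 87.10.
p = 87 reproduces all three channels after rounding.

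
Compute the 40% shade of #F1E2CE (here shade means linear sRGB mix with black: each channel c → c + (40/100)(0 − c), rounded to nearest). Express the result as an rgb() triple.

#F1E2CE is rgb(241, 226, 206).
A 40% shade moves each channel 40% toward 0:
  R: 241 + 0.4×(0−241) = 241 − 96.4 = 144.6 → 145
  G: 226 + 0.4×(0−226) = 226 − 90.4 = 135.6 → 136
  B: 206 + 0.4×(0−206) = 206 − 82.4 = 123.6 → 124

rgb(145, 136, 124)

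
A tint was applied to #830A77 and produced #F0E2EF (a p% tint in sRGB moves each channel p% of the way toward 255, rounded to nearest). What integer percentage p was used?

88%

#830A77 is rgb(131, 10, 119); #F0E2EF is rgb(240, 226, 239).
On the G channel (widest range): 226 ≈ 10 + (p/100)(255 − 10), so p ≈ 100×(226 − 10)/(255 − 10) = 21600/245 = 88.16.
p = 88 reproduces all three channels after rounding.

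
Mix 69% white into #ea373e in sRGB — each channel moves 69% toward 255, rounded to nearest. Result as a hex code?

#ea373e is rgb(234, 55, 62).
Per channel, c → c + 0.69(255 − c):
  R: 234 + 0.69×(255−234) = 234 + 14.49 = 248.49 → 248
  G: 55 + 138 = 193 → 193
  B: 62 + 133.17 = 195.17 → 195
rgb(248, 193, 195) = #f8c1c3.

#f8c1c3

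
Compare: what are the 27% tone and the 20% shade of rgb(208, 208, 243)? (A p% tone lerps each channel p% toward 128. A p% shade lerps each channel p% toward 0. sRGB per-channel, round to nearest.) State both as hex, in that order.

#BABAD4, #A6A6C2

27% tone:
  R: 208 + 0.27×(128−208) = 208 − 21.6 = 186.4 → 186
  G: 208 − 21.6 = 186.4 → 186
  B: 243 + 0.27×(128−243) = 243 − 31.05 = 211.95 → 212
  → #BABAD4
20% shade:
  R: 208 − 41.6 = 166.4 → 166
  G: 208 + 0.2×(0−208) = 208 − 41.6 = 166.4 → 166
  B: 243 − 48.6 = 194.4 → 194
  → #A6A6C2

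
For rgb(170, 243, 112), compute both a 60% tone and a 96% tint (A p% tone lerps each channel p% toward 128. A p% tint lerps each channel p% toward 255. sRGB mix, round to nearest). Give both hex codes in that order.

60% tone:
  R: 170 + 0.6×(128−170) = 170 − 25.2 = 144.8 → 145
  G: 243 + 0.6×(128−243) = 243 − 69 = 174 → 174
  B: 112 + 9.6 = 121.6 → 122
  → #91AE7A
96% tint:
  R: 170 + 0.96×(255−170) = 170 + 81.6 = 251.6 → 252
  G: 243 + 11.52 = 254.52 → 255
  B: 112 + 0.96×(255−112) = 112 + 137.28 = 249.28 → 249
  → #FCFFF9

#91AE7A, #FCFFF9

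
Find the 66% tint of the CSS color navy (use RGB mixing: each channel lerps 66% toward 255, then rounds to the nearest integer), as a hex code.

CSS navy is rgb(0, 0, 128).
Lerp each channel 66% toward 255:
  R: 0 + 0.66×(255−0) = 0 + 168.3 = 168.3 → 168
  G: 0 + 0.66×(255−0) = 0 + 168.3 = 168.3 → 168
  B: 128 + 83.82 = 211.82 → 212
rgb(168, 168, 212) = #a8a8d4.

#a8a8d4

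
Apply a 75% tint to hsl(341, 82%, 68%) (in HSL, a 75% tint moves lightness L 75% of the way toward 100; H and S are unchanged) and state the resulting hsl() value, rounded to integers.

L moves 75% from 68 toward 100: 68 + 24 = 92 → 92.
H and S are unchanged.

hsl(341, 82%, 92%)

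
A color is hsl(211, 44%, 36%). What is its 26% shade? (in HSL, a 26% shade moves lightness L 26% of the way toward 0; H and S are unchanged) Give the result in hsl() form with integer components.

hsl(211, 44%, 27%)

L moves 26% from 36 toward 0: 36 − 9.36 = 26.64 → 27.
H and S are unchanged.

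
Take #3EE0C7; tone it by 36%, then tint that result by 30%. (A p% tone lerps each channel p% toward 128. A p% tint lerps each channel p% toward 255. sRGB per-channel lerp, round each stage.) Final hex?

#3EE0C7 is rgb(62, 224, 199).
Lerp each channel 36% toward 128:
  R: 62 + 23.76 = 85.76 → 86
  G: 224 − 34.56 = 189.44 → 189
  B: 199 + 0.36×(128−199) = 199 − 25.56 = 173.44 → 173
After the tone: rgb(86, 189, 173) = #56BDAD.
Lerp each channel 30% toward 255:
  R: 86 + 0.3×(255−86) = 86 + 50.7 = 136.7 → 137
  G: 189 + 19.8 = 208.8 → 209
  B: 173 + 0.3×(255−173) = 173 + 24.6 = 197.6 → 198
rgb(137, 209, 198) = #89D1C6.

#89D1C6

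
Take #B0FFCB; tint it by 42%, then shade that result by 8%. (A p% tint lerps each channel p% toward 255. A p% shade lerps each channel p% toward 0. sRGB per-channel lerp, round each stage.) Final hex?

#C0EBCF

#B0FFCB is rgb(176, 255, 203).
A 42% tint moves each channel 42% toward 255:
  R: 176 + 33.18 = 209.18 → 209
  G: 255 + 0.42×(255−255) = 255 + 0 = 255 → 255
  B: 203 + 0.42×(255−203) = 203 + 21.84 = 224.84 → 225
After the tint: rgb(209, 255, 225) = #D1FFE1.
Per channel, c → c + 0.08(0 − c):
  R: 209 + 0.08×(0−209) = 209 − 16.72 = 192.28 → 192
  G: 255 + 0.08×(0−255) = 255 − 20.4 = 234.6 → 235
  B: 225 + 0.08×(0−225) = 225 − 18 = 207 → 207
rgb(192, 235, 207) = #C0EBCF.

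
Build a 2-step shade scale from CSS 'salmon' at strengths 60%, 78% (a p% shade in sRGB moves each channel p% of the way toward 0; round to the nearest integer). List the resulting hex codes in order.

#64332E, #371C19

CSS salmon is rgb(250, 128, 114).
60%: (250 − 150 = 100→100, 128 − 76.8 = 51.2→51, 114 − 68.4 = 45.6→46) → #64332E
78%: (250 − 195 = 55→55, 128 − 99.84 = 28.16→28, 114 − 88.92 = 25.08→25) → #371C19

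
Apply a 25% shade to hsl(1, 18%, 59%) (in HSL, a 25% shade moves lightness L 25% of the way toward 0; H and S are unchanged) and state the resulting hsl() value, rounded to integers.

hsl(1, 18%, 44%)

L moves 25% from 59 toward 0: 59 − 14.75 = 44.25 → 44.
H and S are unchanged.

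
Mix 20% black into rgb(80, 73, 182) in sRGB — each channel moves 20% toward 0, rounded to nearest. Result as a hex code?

Lerp each channel 20% toward 0:
  R: 80 + 0.2×(0−80) = 80 − 16 = 64 → 64
  G: 73 − 14.6 = 58.4 → 58
  B: 182 + 0.2×(0−182) = 182 − 36.4 = 145.6 → 146
rgb(64, 58, 146) = #403a92.

#403a92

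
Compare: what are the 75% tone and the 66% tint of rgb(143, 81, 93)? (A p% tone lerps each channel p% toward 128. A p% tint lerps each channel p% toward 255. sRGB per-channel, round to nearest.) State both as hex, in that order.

75% tone:
  R: 143 − 11.25 = 131.75 → 132
  G: 81 + 0.75×(128−81) = 81 + 35.25 = 116.25 → 116
  B: 93 + 0.75×(128−93) = 93 + 26.25 = 119.25 → 119
  → #847477
66% tint:
  R: 143 + 0.66×(255−143) = 143 + 73.92 = 216.92 → 217
  G: 81 + 0.66×(255−81) = 81 + 114.84 = 195.84 → 196
  B: 93 + 0.66×(255−93) = 93 + 106.92 = 199.92 → 200
  → #d9c4c8

#847477, #d9c4c8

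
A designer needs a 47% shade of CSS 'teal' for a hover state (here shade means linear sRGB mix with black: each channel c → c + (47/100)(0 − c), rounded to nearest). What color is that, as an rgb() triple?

CSS teal is rgb(0, 128, 128).
Per channel, c → c + 0.47(0 − c):
  R: 0 + 0.47×(0−0) = 0 + 0 = 0 → 0
  G: 128 − 60.16 = 67.84 → 68
  B: 128 − 60.16 = 67.84 → 68

rgb(0, 68, 68)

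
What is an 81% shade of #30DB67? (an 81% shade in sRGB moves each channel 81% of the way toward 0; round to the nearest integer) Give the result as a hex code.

#30DB67 is rgb(48, 219, 103).
Lerp each channel 81% toward 0:
  R: 48 + 0.81×(0−48) = 48 − 38.88 = 9.12 → 9
  G: 219 − 177.39 = 41.61 → 42
  B: 103 − 83.43 = 19.57 → 20
rgb(9, 42, 20) = #092A14.

#092A14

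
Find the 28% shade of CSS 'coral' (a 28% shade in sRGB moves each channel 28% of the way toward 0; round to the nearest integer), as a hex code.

#B85B3A

CSS coral is rgb(255, 127, 80).
A 28% shade moves each channel 28% toward 0:
  R: 255 + 0.28×(0−255) = 255 − 71.4 = 183.6 → 184
  G: 127 + 0.28×(0−127) = 127 − 35.56 = 91.44 → 91
  B: 80 + 0.28×(0−80) = 80 − 22.4 = 57.6 → 58
rgb(184, 91, 58) = #B85B3A.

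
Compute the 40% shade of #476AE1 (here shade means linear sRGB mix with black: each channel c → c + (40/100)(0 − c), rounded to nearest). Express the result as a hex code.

#476AE1 is rgb(71, 106, 225).
Per channel, c → c + 0.4(0 − c):
  R: 71 − 28.4 = 42.6 → 43
  G: 106 + 0.4×(0−106) = 106 − 42.4 = 63.6 → 64
  B: 225 + 0.4×(0−225) = 225 − 90 = 135 → 135
rgb(43, 64, 135) = #2B4087.

#2B4087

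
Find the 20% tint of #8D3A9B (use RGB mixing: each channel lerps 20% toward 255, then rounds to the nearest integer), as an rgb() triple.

rgb(164, 97, 175)

#8D3A9B is rgb(141, 58, 155).
Per channel, c → c + 0.2(255 − c):
  R: 141 + 0.2×(255−141) = 141 + 22.8 = 163.8 → 164
  G: 58 + 39.4 = 97.4 → 97
  B: 155 + 0.2×(255−155) = 155 + 20 = 175 → 175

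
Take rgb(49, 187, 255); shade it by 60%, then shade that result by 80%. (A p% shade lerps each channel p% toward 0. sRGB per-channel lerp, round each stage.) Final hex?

A 60% shade moves each channel 60% toward 0:
  R: 49 + 0.6×(0−49) = 49 − 29.4 = 19.6 → 20
  G: 187 − 112.2 = 74.8 → 75
  B: 255 + 0.6×(0−255) = 255 − 153 = 102 → 102
After the shade: rgb(20, 75, 102) = #144b66.
Lerp each channel 80% toward 0:
  R: 20 − 16 = 4 → 4
  G: 75 + 0.8×(0−75) = 75 − 60 = 15 → 15
  B: 102 + 0.8×(0−102) = 102 − 81.6 = 20.4 → 20
rgb(4, 15, 20) = #040f14.

#040f14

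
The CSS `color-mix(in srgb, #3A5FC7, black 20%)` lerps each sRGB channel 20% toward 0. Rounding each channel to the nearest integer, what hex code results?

#2E4C9F

#3A5FC7 is rgb(58, 95, 199).
Lerp each channel 20% toward 0:
  R: 58 − 11.6 = 46.4 → 46
  G: 95 + 0.2×(0−95) = 95 − 19 = 76 → 76
  B: 199 + 0.2×(0−199) = 199 − 39.8 = 159.2 → 159
rgb(46, 76, 159) = #2E4C9F.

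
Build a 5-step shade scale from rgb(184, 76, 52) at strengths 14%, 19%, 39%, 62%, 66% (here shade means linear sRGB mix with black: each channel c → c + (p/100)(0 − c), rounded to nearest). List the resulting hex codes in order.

14%: (184 − 25.76 = 158.24→158, 76 − 10.64 = 65.36→65, 52 − 7.28 = 44.72→45) → #9e412d
19%: (184 − 34.96 = 149.04→149, 76 − 14.44 = 61.56→62, 52 − 9.88 = 42.12→42) → #953e2a
39%: (184 − 71.76 = 112.24→112, 76 − 29.64 = 46.36→46, 52 − 20.28 = 31.72→32) → #702e20
62%: (184 − 114.08 = 69.92→70, 76 − 47.12 = 28.88→29, 52 − 32.24 = 19.76→20) → #461d14
66%: (184 − 121.44 = 62.56→63, 76 − 50.16 = 25.84→26, 52 − 34.32 = 17.68→18) → #3f1a12

#9e412d, #953e2a, #702e20, #461d14, #3f1a12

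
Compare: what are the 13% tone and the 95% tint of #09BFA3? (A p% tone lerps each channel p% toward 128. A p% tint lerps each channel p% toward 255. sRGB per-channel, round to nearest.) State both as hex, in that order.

#18B79E, #F3FCFA

#09BFA3 is rgb(9, 191, 163).
13% tone:
  R: 9 + 0.13×(128−9) = 9 + 15.47 = 24.47 → 24
  G: 191 − 8.19 = 182.81 → 183
  B: 163 + 0.13×(128−163) = 163 − 4.55 = 158.45 → 158
  → #18B79E
95% tint:
  R: 9 + 0.95×(255−9) = 9 + 233.7 = 242.7 → 243
  G: 191 + 60.8 = 251.8 → 252
  B: 163 + 0.95×(255−163) = 163 + 87.4 = 250.4 → 250
  → #F3FCFA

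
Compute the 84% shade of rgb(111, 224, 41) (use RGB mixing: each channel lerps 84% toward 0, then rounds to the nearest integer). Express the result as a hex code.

Lerp each channel 84% toward 0:
  R: 111 + 0.84×(0−111) = 111 − 93.24 = 17.76 → 18
  G: 224 − 188.16 = 35.84 → 36
  B: 41 + 0.84×(0−41) = 41 − 34.44 = 6.56 → 7
rgb(18, 36, 7) = #122407.

#122407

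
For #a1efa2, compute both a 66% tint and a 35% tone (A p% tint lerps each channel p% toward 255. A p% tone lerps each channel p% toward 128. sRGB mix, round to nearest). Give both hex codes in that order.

#dffadf, #95c896

#a1efa2 is rgb(161, 239, 162).
66% tint:
  R: 161 + 62.04 = 223.04 → 223
  G: 239 + 10.56 = 249.56 → 250
  B: 162 + 0.66×(255−162) = 162 + 61.38 = 223.38 → 223
  → #dffadf
35% tone:
  R: 161 + 0.35×(128−161) = 161 − 11.55 = 149.45 → 149
  G: 239 + 0.35×(128−239) = 239 − 38.85 = 200.15 → 200
  B: 162 + 0.35×(128−162) = 162 − 11.9 = 150.1 → 150
  → #95c896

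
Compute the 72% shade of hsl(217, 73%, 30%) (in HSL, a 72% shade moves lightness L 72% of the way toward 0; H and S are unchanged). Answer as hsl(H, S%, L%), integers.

L moves 72% from 30 toward 0: 30 − 21.6 = 8.4 → 8.
H and S are unchanged.

hsl(217, 73%, 8%)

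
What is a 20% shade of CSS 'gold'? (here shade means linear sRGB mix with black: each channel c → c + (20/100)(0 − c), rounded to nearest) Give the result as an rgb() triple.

rgb(204, 172, 0)

CSS gold is rgb(255, 215, 0).
A 20% shade moves each channel 20% toward 0:
  R: 255 + 0.2×(0−255) = 255 − 51 = 204 → 204
  G: 215 + 0.2×(0−215) = 215 − 43 = 172 → 172
  B: 0 + 0.2×(0−0) = 0 + 0 = 0 → 0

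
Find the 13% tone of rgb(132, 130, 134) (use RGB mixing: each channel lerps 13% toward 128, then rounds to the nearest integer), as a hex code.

#838285

Lerp each channel 13% toward 128:
  R: 132 + 0.13×(128−132) = 132 − 0.52 = 131.48 → 131
  G: 130 + 0.13×(128−130) = 130 − 0.26 = 129.74 → 130
  B: 134 − 0.78 = 133.22 → 133
rgb(131, 130, 133) = #838285.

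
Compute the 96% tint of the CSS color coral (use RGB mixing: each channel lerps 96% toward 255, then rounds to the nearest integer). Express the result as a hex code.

CSS coral is rgb(255, 127, 80).
Per channel, c → c + 0.96(255 − c):
  R: 255 + 0 = 255 → 255
  G: 127 + 122.88 = 249.88 → 250
  B: 80 + 0.96×(255−80) = 80 + 168 = 248 → 248
rgb(255, 250, 248) = #fffaf8.

#fffaf8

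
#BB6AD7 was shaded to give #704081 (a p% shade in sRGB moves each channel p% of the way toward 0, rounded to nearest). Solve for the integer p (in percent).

40%

#BB6AD7 is rgb(187, 106, 215); #704081 is rgb(112, 64, 129).
On the B channel (widest range): 129 ≈ 215 + (p/100)(0 − 215), so p ≈ 100×(129 − 215)/(0 − 215) = -8600/-215 = 40.00.
p = 40 reproduces all three channels after rounding.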